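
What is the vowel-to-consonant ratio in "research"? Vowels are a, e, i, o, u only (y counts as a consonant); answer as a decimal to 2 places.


Word: "research"
Vowels (a,e,i,o,u): 3
Consonants: 5
Ratio = 3/5
= 0.60


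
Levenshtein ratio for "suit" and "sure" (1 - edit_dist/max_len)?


Word 1: "suit" (length 4)
Word 2: "sure" (length 4)
One optimal edit sequence:
  1. keep 's'
  2. keep 'u'
  3. substitute 'i' -> 'r'  (+1)
  4. substitute 't' -> 'e'  (+1)
Edit distance = 2
Max length = max(4, 4) = 4
Similarity = 1 - 2/4
= 0.5000


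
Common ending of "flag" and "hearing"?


Word 1: "flag"
Word 2: "hearing"
Comparing from end:
  Pos -1: 'g' == 'g'
  Pos -2: 'a' != 'n' (stop)
LCS = "g" (length 1)


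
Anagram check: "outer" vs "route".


Word 1: "outer" → sorted: eortu
Word 2: "route" → sorted: eortu
Same letters? eortu == eortu
Anagram = Yes


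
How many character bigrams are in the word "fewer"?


Word: "fewer" (length 5)
Number of 2-grams = length - 2 + 1 = 5 - 2 + 1
= 4


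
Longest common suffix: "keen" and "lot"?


Word 1: "keen"
Word 2: "lot"
Comparing from end:
  Pos -1: 'n' != 't' (stop)
LCS = "" (length 0)


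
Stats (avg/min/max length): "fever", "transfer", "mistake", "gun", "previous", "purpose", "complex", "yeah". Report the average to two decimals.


Lengths: "fever"=5, "transfer"=8, "mistake"=7, "gun"=3, "previous"=8, "purpose"=7, "complex"=7, "yeah"=4
Sum = 49, Count = 8
Average = 49/8 = 6.13
= avg=6.13, min=3, max=8


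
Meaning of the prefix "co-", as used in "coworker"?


Prefix: co-
Example: coworker (co- + worker)
Meaning = together


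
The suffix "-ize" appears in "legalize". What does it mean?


Suffix: -ize
As in: legalize -> legal + -ize
Meaning = to make


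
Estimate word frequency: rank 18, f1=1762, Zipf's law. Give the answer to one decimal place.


Zipf's law: f(r) = f(1) / r
f(1) = 1762
f(18) = 1762 / 18
= 97.9 occurrences


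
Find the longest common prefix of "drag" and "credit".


Word 1: "drag"
Word 2: "credit"
Comparing from start:
  Pos 0: 'd' != 'c' (stop)
LCP = "" (length 0)


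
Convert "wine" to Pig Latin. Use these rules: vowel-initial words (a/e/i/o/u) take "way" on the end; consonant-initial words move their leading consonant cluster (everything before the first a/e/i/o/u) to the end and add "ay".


Word: "wine"
Starts with consonant(s) → move to end, add 'ay'
Consonant cluster: "w"
Pig Latin = "ineway"


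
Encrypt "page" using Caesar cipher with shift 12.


Word: "page"
Shift: 12
Each letter → (letter + shift) mod 26:
  'p' (15) + 12 = 1 → 'b'
  'a' (0) + 12 = 12 → 'm'
  'g' (6) + 12 = 18 → 's'
  'e' (4) + 12 = 16 → 'q'
Result = "bmsq"


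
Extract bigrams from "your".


Word: "your" (length 4)
Number of bigrams = 4 - 2 + 1 = 3
  Position 0: "yo"
  Position 1: "ou"
  Position 2: "ur"
Bigrams = "yo", "ou", "ur"


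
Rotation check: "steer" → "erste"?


Word: "steer", Candidate: "erste"
Method: check if candidate is substring of word+word
"steersteer" contains "erste"? Yes
Is rotation = Yes


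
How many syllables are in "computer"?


Word: "computer"
Syllable breakdown: com-pu-ter
Counting: 3 parts
= 3 syllables


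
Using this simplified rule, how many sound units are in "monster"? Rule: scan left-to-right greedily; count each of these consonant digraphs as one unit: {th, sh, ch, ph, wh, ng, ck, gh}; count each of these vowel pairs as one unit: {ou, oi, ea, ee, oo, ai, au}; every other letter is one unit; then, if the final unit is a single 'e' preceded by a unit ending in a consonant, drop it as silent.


Word: "monster" (7 letters)
Left-to-right scan:
  1. 'm' (letter)
  2. 'o' (letter)
  3. 'n' (letter)
  4. 's' (letter)
  5. 't' (letter)
  6. 'e' (letter)
  7. 'r' (letter)
Units from scan: 7
Sound units = 7 units


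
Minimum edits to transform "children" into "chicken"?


Word 1: "children" (length 8)
Word 2: "chicken" (length 7)
One optimal edit sequence (insert/delete/substitute each cost 1):
  1. keep 'c'
  2. keep 'h'
  3. keep 'i'
  4. delete 'l'  (+1)
  5. substitute 'd' -> 'c'  (+1)
  6. substitute 'r' -> 'k'  (+1)
  7. keep 'e'
  8. keep 'n'
Total edit operations: 3
Edit distance = 3


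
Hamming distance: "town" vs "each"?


Comparing character by character (same length = 4):
  Pos 0: 't' vs 'e' !=
  Pos 1: 'o' vs 'a' !=
  Pos 2: 'w' vs 'c' !=
  Pos 3: 'n' vs 'h' !=
Hamming distance = 4


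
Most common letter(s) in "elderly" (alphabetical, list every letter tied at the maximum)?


Word: "elderly"
Letter counts:
  'd': 1
  'e': 2
  'l': 2
  'r': 1
  'y': 1
Maximum count = 2
Most frequent = 'e', 'l' (2 times each)


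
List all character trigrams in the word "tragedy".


Word: "tragedy" (length 7)
Number of trigrams = 7 - 3 + 1 = 5
  Position 0: "tra"
  Position 1: "rag"
  Position 2: "age"
  Position 3: "ged"
  Position 4: "edy"
Trigrams = "tra", "rag", "age", "ged", "edy"


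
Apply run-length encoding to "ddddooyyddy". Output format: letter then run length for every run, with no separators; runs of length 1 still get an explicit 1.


String: "ddddooyyddy"
Scanning for consecutive runs:
  'd' x 4
  'o' x 2
  'y' x 2
  'd' x 2
  'y' x 1
RLE = "d4o2y2d2y1"


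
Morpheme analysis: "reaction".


Word: "reaction"
Morphemes: re- + act + -ion
Each morpheme carries meaning
= 3 morphemes


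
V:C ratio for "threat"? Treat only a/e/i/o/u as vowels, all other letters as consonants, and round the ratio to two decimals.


Word: "threat"
Vowels (a,e,i,o,u): 2
Consonants: 4
Ratio = 2/4
= 0.50


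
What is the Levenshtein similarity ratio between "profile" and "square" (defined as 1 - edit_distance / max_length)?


Word 1: "profile" (length 7)
Word 2: "square" (length 6)
One optimal edit sequence:
  1. delete 'p'  (+1)
  2. substitute 'r' -> 's'  (+1)
  3. substitute 'o' -> 'q'  (+1)
  4. substitute 'f' -> 'u'  (+1)
  5. substitute 'i' -> 'a'  (+1)
  6. substitute 'l' -> 'r'  (+1)
  7. keep 'e'
Edit distance = 6
Max length = max(7, 6) = 7
Similarity = 1 - 6/7
= 0.1429


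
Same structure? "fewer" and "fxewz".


Pattern of "fewer": [0, 1, 2, 1, 3]
Pattern of "fxewz": [0, 1, 2, 3, 4]
Patterns do not match
Same pattern = No


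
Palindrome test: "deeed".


Word: "deeed"
Reversed: "deeed"
Forward == Backward? deeed == deeed
Palindrome = Yes


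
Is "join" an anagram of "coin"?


Word 1: "coin" → sorted: cino
Word 2: "join" → sorted: ijno
Same letters? cino != ijno
Anagram = No


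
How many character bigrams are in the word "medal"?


Word: "medal" (length 5)
Number of 2-grams = length - 2 + 1 = 5 - 2 + 1
= 4


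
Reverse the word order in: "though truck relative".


Original: "though truck relative"
Words (1..n): though | truck | relative
Reversed (n..1): relative | truck | though
Result = "relative truck though"


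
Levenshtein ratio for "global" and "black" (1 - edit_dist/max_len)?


Word 1: "global" (length 6)
Word 2: "black" (length 5)
One optimal edit sequence:
  1. substitute 'g' -> 'b'  (+1)
  2. keep 'l'
  3. delete 'o'  (+1)
  4. substitute 'b' -> 'a'  (+1)
  5. substitute 'a' -> 'c'  (+1)
  6. substitute 'l' -> 'k'  (+1)
Edit distance = 5
Max length = max(6, 5) = 6
Similarity = 1 - 5/6
= 0.1667


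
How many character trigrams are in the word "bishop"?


Word: "bishop" (length 6)
Number of 3-grams = length - 3 + 1 = 6 - 3 + 1
= 4


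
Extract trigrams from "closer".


Word: "closer" (length 6)
Number of trigrams = 6 - 3 + 1 = 4
  Position 0: "clo"
  Position 1: "los"
  Position 2: "ose"
  Position 3: "ser"
Trigrams = "clo", "los", "ose", "ser"


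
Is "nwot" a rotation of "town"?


Word: "town", Candidate: "nwot"
Method: check if candidate is substring of word+word
"towntown" contains "nwot"? No
Is rotation = No


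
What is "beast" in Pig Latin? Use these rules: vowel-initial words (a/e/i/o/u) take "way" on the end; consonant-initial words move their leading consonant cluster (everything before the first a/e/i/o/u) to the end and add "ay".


Word: "beast"
Starts with consonant(s) → move to end, add 'ay'
Consonant cluster: "b"
Pig Latin = "eastbay"


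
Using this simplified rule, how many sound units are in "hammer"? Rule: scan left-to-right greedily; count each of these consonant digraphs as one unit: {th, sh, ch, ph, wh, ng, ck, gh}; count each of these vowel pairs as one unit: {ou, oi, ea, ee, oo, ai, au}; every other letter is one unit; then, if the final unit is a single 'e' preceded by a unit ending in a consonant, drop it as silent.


Word: "hammer" (6 letters)
Left-to-right scan:
  (1) 'h' (letter)
  (2) 'a' (letter)
  (3) 'm' (letter)
  (4) 'm' (letter)
  (5) 'e' (letter)
  (6) 'r' (letter)
Units from scan: 6
Sound units = 6 units


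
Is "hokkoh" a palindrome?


Word: "hokkoh"
Reversed: "hokkoh"
Forward == Backward? hokkoh == hokkoh
Palindrome = Yes


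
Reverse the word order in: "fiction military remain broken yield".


Original: "fiction military remain broken yield"
Words (1..n): fiction | military | remain | broken | yield
Reversed (n..1): yield | broken | remain | military | fiction
Result = "yield broken remain military fiction"


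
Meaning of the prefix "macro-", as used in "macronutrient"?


Prefix: macro-
As in: macronutrient -> macro- + nutrient
Meaning = large


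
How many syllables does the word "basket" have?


Word: "basket"
Syllable breakdown: bas | ket
Counting: 2 parts
= 2 syllables


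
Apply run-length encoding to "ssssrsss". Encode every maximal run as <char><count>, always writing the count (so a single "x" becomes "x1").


String: "ssssrsss"
Scanning for consecutive runs:
  's' x 4
  'r' x 1
  's' x 3
RLE = "s4r1s3"


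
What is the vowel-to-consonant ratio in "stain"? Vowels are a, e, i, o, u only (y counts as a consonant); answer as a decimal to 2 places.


Word: "stain"
Vowels (a,e,i,o,u): 2
Consonants: 3
Ratio = 2/3
= 0.67


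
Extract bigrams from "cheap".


Word: "cheap" (length 5)
Number of bigrams = 5 - 2 + 1 = 4
  Position 0: "ch"
  Position 1: "he"
  Position 2: "ea"
  Position 3: "ap"
Bigrams = "ch", "he", "ea", "ap"


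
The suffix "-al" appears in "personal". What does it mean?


Suffix: -al
Example: personal = person + -al
Meaning = relating to


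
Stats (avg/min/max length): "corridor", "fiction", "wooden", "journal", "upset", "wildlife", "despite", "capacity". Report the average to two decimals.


Lengths: "corridor"=8, "fiction"=7, "wooden"=6, "journal"=7, "upset"=5, "wildlife"=8, "despite"=7, "capacity"=8
Sum = 56, Count = 8
Average = 56/8 = 7.00
= avg=7.00, min=5, max=8


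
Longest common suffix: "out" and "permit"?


Word 1: "out"
Word 2: "permit"
Comparing from end:
  Pos -1: 't' == 't'
  Pos -2: 'u' != 'i' (stop)
LCS = "t" (length 1)


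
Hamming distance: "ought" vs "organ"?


Comparing character by character (same length = 5):
  Pos 0: 'o' vs 'o' =
  Pos 1: 'u' vs 'r' !=
  Pos 2: 'g' vs 'g' =
  Pos 3: 'h' vs 'a' !=
  Pos 4: 't' vs 'n' !=
Hamming distance = 3


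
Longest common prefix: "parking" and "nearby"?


Word 1: "parking"
Word 2: "nearby"
Comparing from start:
  Pos 0: 'p' != 'n' (stop)
LCP = "" (length 0)


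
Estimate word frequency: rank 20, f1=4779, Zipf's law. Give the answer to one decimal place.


Zipf's law: f(r) = f(1) / r
f(1) = 4779
f(20) = 4779 / 20
= 239.0 occurrences


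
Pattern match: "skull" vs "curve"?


Pattern of "skull": [0, 1, 2, 3, 3]
Pattern of "curve": [0, 1, 2, 3, 4]
Patterns do not match
Same pattern = No


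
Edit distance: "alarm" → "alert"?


Word 1: "alarm" (length 5)
Word 2: "alert" (length 5)
One optimal edit sequence (insert/delete/substitute each cost 1):
  1. keep 'a'
  2. keep 'l'
  3. substitute 'a' -> 'e'  (+1)
  4. keep 'r'
  5. substitute 'm' -> 't'  (+1)
Total edit operations: 2
Edit distance = 2


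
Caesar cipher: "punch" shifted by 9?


Word: "punch"
Shift: 9
Each letter → (letter + shift) mod 26:
  'p' (15) + 9 = 24 → 'y'
  'u' (20) + 9 = 3 → 'd'
  'n' (13) + 9 = 22 → 'w'
  'c' (2) + 9 = 11 → 'l'
  'h' (7) + 9 = 16 → 'q'
Result = "ydwlq"


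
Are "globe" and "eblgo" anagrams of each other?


Word 1: "globe" → sorted: beglo
Word 2: "eblgo" → sorted: beglo
Same letters? beglo == beglo
Anagram = Yes


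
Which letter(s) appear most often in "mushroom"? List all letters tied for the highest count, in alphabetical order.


Word: "mushroom"
Letter counts:
  'h': 1
  'm': 2
  'o': 2
  'r': 1
  's': 1
  'u': 1
Maximum count = 2
Most frequent = 'm', 'o' (2 times each)


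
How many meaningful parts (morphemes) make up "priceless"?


Word: "priceless"
Morphemes: price / -less
Each morpheme carries meaning
= 2 morphemes


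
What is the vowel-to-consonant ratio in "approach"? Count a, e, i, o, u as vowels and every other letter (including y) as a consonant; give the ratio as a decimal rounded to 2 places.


Word: "approach"
Vowels (a,e,i,o,u): 3
Consonants: 5
Ratio = 3/5
= 0.60


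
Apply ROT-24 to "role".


Word: "role"
Shift: 24
Each letter → (letter + shift) mod 26:
  'r' (17) + 24 = 15 → 'p'
  'o' (14) + 24 = 12 → 'm'
  'l' (11) + 24 = 9 → 'j'
  'e' (4) + 24 = 2 → 'c'
Result = "pmjc"


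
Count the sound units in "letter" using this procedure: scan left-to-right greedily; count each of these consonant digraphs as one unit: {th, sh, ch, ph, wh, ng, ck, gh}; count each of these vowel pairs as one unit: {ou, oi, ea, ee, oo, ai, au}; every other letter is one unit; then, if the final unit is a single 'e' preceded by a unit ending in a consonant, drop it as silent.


Word: "letter" (6 letters)
Left-to-right scan:
  (1) 'l' (letter)
  (2) 'e' (letter)
  (3) 't' (letter)
  (4) 't' (letter)
  (5) 'e' (letter)
  (6) 'r' (letter)
Units from scan: 6
Sound units = 6 units


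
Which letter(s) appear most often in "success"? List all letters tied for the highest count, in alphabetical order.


Word: "success"
Letter counts:
  'c': 2
  'e': 1
  's': 3
  'u': 1
Maximum count = 3
Most frequent = 's' (3 times each)


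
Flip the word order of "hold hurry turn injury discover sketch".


Original: "hold hurry turn injury discover sketch"
Words (1..n): hold | hurry | turn | injury | discover | sketch
Reversed (n..1): sketch | discover | injury | turn | hurry | hold
Result = "sketch discover injury turn hurry hold"


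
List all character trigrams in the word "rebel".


Word: "rebel" (length 5)
Number of trigrams = 5 - 3 + 1 = 3
  Position 0: "reb"
  Position 1: "ebe"
  Position 2: "bel"
Trigrams = "reb", "ebe", "bel"


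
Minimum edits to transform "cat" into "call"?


Word 1: "cat" (length 3)
Word 2: "call" (length 4)
One optimal edit sequence (insert/delete/substitute each cost 1):
  1. keep 'c'
  2. keep 'a'
  3. insert 'l'  (+1)
  4. substitute 't' -> 'l'  (+1)
Total edit operations: 2
Edit distance = 2


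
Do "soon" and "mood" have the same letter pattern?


Pattern of "soon": [0, 1, 1, 2]
Pattern of "mood": [0, 1, 1, 2]
Patterns match
Same pattern = Yes


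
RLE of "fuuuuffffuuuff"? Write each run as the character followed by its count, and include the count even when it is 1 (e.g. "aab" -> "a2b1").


String: "fuuuuffffuuuff"
Scanning for consecutive runs:
  'f' x 1
  'u' x 4
  'f' x 4
  'u' x 3
  'f' x 2
RLE = "f1u4f4u3f2"


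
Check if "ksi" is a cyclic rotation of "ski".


Word: "ski", Candidate: "ksi"
Method: check if candidate is substring of word+word
"skiski" contains "ksi"? No
Is rotation = No


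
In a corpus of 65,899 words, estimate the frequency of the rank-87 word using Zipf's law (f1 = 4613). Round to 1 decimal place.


Zipf's law: f(r) = f(1) / r
f(1) = 4613
f(87) = 4613 / 87
= 53.0 occurrences


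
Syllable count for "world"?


Word: "world"
Syllable breakdown: world
Counting: 1 part
= 1 syllable


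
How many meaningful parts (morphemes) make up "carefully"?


Word: "carefully"
Morphemes: care + -ful + -ly
Each morpheme carries meaning
= 3 morphemes


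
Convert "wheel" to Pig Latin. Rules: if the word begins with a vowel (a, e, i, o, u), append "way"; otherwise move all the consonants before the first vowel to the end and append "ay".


Word: "wheel"
Starts with consonant(s) → move to end, add 'ay'
Consonant cluster: "wh"
Pig Latin = "eelwhay"


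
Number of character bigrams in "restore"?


Word: "restore" (length 7)
Number of 2-grams = length - 2 + 1 = 7 - 2 + 1
= 6


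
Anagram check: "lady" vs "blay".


Word 1: "lady" → sorted: adly
Word 2: "blay" → sorted: ably
Same letters? adly != ably
Anagram = No


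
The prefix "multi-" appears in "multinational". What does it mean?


Prefix: multi-
Example: multinational (multi- + national)
Meaning = many


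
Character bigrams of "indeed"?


Word: "indeed" (length 6)
Number of bigrams = 6 - 2 + 1 = 5
  Position 0: "in"
  Position 1: "nd"
  Position 2: "de"
  Position 3: "ee"
  Position 4: "ed"
Bigrams = "in", "nd", "de", "ee", "ed"


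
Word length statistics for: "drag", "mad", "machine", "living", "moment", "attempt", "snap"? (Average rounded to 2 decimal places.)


Lengths: "drag"=4, "mad"=3, "machine"=7, "living"=6, "moment"=6, "attempt"=7, "snap"=4
Sum = 37, Count = 7
Average = 37/7 = 5.29
= avg=5.29, min=3, max=7


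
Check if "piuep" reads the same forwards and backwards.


Word: "piuep"
Reversed: "peuip"
Forward == Backward? piuep != peuip
Palindrome = No


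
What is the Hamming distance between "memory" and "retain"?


Comparing character by character (same length = 6):
  Pos 0: 'm' vs 'r' !=
  Pos 1: 'e' vs 'e' =
  Pos 2: 'm' vs 't' !=
  Pos 3: 'o' vs 'a' !=
  Pos 4: 'r' vs 'i' !=
  Pos 5: 'y' vs 'n' !=
Hamming distance = 5


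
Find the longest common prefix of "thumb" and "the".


Word 1: "thumb"
Word 2: "the"
Comparing from start:
  Pos 0: 't' == 't'
  Pos 1: 'h' == 'h'
  Pos 2: 'u' != 'e' (stop)
LCP = "th" (length 2)


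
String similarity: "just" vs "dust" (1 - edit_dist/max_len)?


Word 1: "just" (length 4)
Word 2: "dust" (length 4)
One optimal edit sequence:
  1. substitute 'j' -> 'd'  (+1)
  2. keep 'u'
  3. keep 's'
  4. keep 't'
Edit distance = 1
Max length = max(4, 4) = 4
Similarity = 1 - 1/4
= 0.7500


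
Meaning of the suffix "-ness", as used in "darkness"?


Suffix: -ness
As in: darkness -> dark + -ness
Meaning = state of being


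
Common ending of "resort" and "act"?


Word 1: "resort"
Word 2: "act"
Comparing from end:
  Pos -1: 't' == 't'
  Pos -2: 'r' != 'c' (stop)
LCS = "t" (length 1)


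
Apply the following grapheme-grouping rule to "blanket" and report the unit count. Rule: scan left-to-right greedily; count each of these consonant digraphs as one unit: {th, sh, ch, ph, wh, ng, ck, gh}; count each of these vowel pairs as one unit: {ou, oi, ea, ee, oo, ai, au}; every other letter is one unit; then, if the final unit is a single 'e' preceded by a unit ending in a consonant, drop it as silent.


Word: "blanket" (7 letters)
Left-to-right scan:
  [1] 'b' (letter)
  [2] 'l' (letter)
  [3] 'a' (letter)
  [4] 'n' (letter)
  [5] 'k' (letter)
  [6] 'e' (letter)
  [7] 't' (letter)
Units from scan: 7
Sound units = 7 units


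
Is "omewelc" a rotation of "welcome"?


Word: "welcome", Candidate: "omewelc"
Method: check if candidate is substring of word+word
"welcomewelcome" contains "omewelc"? Yes
Is rotation = Yes


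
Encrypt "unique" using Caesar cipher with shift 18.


Word: "unique"
Shift: 18
Each letter → (letter + shift) mod 26:
  'u' (20) + 18 = 12 → 'm'
  'n' (13) + 18 = 5 → 'f'
  'i' (8) + 18 = 0 → 'a'
  'q' (16) + 18 = 8 → 'i'
  'u' (20) + 18 = 12 → 'm'
  'e' (4) + 18 = 22 → 'w'
Result = "mfaimw"


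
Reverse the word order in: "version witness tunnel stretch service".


Original: "version witness tunnel stretch service"
Words (1..n): version | witness | tunnel | stretch | service
Reversed (n..1): service | stretch | tunnel | witness | version
Result = "service stretch tunnel witness version"


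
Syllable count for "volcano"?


Word: "volcano"
Syllable breakdown: vol | ca | no
Counting: 3 parts
= 3 syllables


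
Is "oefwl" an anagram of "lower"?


Word 1: "lower" → sorted: elorw
Word 2: "oefwl" → sorted: eflow
Same letters? elorw != eflow
Anagram = No


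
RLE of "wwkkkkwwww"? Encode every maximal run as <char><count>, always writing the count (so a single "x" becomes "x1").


String: "wwkkkkwwww"
Scanning for consecutive runs:
  'w' x 2
  'k' x 4
  'w' x 4
RLE = "w2k4w4"


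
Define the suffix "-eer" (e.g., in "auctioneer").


Suffix: -eer
Example: auctioneer = auction + -eer
Meaning = one who is concerned with


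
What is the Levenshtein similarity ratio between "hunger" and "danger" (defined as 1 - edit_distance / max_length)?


Word 1: "hunger" (length 6)
Word 2: "danger" (length 6)
One optimal edit sequence:
  1. substitute 'h' -> 'd'  (+1)
  2. substitute 'u' -> 'a'  (+1)
  3. keep 'n'
  4. keep 'g'
  5. keep 'e'
  6. keep 'r'
Edit distance = 2
Max length = max(6, 6) = 6
Similarity = 1 - 2/6
= 0.6667


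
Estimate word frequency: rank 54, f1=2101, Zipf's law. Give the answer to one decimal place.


Zipf's law: f(r) = f(1) / r
f(1) = 2101
f(54) = 2101 / 54
= 38.9 occurrences


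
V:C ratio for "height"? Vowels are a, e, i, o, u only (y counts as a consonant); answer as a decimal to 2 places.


Word: "height"
Vowels (a,e,i,o,u): 2
Consonants: 4
Ratio = 2/4
= 0.50


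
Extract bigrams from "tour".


Word: "tour" (length 4)
Number of bigrams = 4 - 2 + 1 = 3
  Position 0: "to"
  Position 1: "ou"
  Position 2: "ur"
Bigrams = "to", "ou", "ur"


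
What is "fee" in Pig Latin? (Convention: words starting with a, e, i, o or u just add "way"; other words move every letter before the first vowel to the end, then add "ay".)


Word: "fee"
Starts with consonant(s) → move to end, add 'ay'
Consonant cluster: "f"
Pig Latin = "eefay"


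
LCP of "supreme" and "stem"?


Word 1: "supreme"
Word 2: "stem"
Comparing from start:
  Pos 0: 's' == 's'
  Pos 1: 'u' != 't' (stop)
LCP = "s" (length 1)


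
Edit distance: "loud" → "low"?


Word 1: "loud" (length 4)
Word 2: "low" (length 3)
One optimal edit sequence (insert/delete/substitute each cost 1):
  1. keep 'l'
  2. keep 'o'
  3. delete 'u'  (+1)
  4. substitute 'd' -> 'w'  (+1)
Total edit operations: 2
Edit distance = 2


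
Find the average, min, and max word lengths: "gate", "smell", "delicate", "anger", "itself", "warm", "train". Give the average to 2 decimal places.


Lengths: "gate"=4, "smell"=5, "delicate"=8, "anger"=5, "itself"=6, "warm"=4, "train"=5
Sum = 37, Count = 7
Average = 37/7 = 5.29
= avg=5.29, min=4, max=8


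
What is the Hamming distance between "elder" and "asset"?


Comparing character by character (same length = 5):
  Pos 0: 'e' vs 'a' !=
  Pos 1: 'l' vs 's' !=
  Pos 2: 'd' vs 's' !=
  Pos 3: 'e' vs 'e' =
  Pos 4: 'r' vs 't' !=
Hamming distance = 4


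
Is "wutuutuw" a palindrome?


Word: "wutuutuw"
Reversed: "wutuutuw"
Forward == Backward? wutuutuw == wutuutuw
Palindrome = Yes


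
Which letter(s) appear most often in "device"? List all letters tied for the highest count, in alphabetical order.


Word: "device"
Letter counts:
  'c': 1
  'd': 1
  'e': 2
  'i': 1
  'v': 1
Maximum count = 2
Most frequent = 'e' (2 times each)


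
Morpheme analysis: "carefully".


Word: "carefully"
Morphemes: care | -ful | -ly
Each morpheme carries meaning
= 3 morphemes


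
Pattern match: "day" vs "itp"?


Pattern of "day": [0, 1, 2]
Pattern of "itp": [0, 1, 2]
Patterns match
Same pattern = Yes


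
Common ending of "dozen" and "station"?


Word 1: "dozen"
Word 2: "station"
Comparing from end:
  Pos -1: 'n' == 'n'
  Pos -2: 'e' != 'o' (stop)
LCS = "n" (length 1)


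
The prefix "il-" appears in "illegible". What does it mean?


Prefix: il-
Example: illegible = il- + legible
Meaning = not


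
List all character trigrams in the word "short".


Word: "short" (length 5)
Number of trigrams = 5 - 3 + 1 = 3
  Position 0: "sho"
  Position 1: "hor"
  Position 2: "ort"
Trigrams = "sho", "hor", "ort"


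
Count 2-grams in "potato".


Word: "potato" (length 6)
Number of 2-grams = length - 2 + 1 = 6 - 2 + 1
= 5


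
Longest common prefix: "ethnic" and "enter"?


Word 1: "ethnic"
Word 2: "enter"
Comparing from start:
  Pos 0: 'e' == 'e'
  Pos 1: 't' != 'n' (stop)
LCP = "e" (length 1)


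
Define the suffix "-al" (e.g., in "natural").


Suffix: -al
As in: natural -> nature + -al, with a spelling change
Meaning = relating to


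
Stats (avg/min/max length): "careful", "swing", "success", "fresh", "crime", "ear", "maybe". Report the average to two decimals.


Lengths: "careful"=7, "swing"=5, "success"=7, "fresh"=5, "crime"=5, "ear"=3, "maybe"=5
Sum = 37, Count = 7
Average = 37/7 = 5.29
= avg=5.29, min=3, max=7


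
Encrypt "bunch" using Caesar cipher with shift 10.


Word: "bunch"
Shift: 10
Each letter → (letter + shift) mod 26:
  'b' (1) + 10 = 11 → 'l'
  'u' (20) + 10 = 4 → 'e'
  'n' (13) + 10 = 23 → 'x'
  'c' (2) + 10 = 12 → 'm'
  'h' (7) + 10 = 17 → 'r'
Result = "lexmr"


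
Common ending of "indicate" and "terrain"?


Word 1: "indicate"
Word 2: "terrain"
Comparing from end:
  Pos -1: 'e' != 'n' (stop)
LCS = "" (length 0)


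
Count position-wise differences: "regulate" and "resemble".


Comparing character by character (same length = 8):
  Pos 0: 'r' vs 'r' =
  Pos 1: 'e' vs 'e' =
  Pos 2: 'g' vs 's' !=
  Pos 3: 'u' vs 'e' !=
  Pos 4: 'l' vs 'm' !=
  Pos 5: 'a' vs 'b' !=
  Pos 6: 't' vs 'l' !=
  Pos 7: 'e' vs 'e' =
Hamming distance = 5


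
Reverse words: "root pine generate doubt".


Original: "root pine generate doubt"
Words (1..n): root | pine | generate | doubt
Reversed (n..1): doubt | generate | pine | root
Result = "doubt generate pine root"


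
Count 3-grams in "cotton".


Word: "cotton" (length 6)
Number of 3-grams = length - 3 + 1 = 6 - 3 + 1
= 4


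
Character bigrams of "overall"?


Word: "overall" (length 7)
Number of bigrams = 7 - 2 + 1 = 6
  Position 0: "ov"
  Position 1: "ve"
  Position 2: "er"
  Position 3: "ra"
  Position 4: "al"
  Position 5: "ll"
Bigrams = "ov", "ve", "er", "ra", "al", "ll"


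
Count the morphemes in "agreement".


Word: "agreement"
Morphemes: agree / -ment
Each morpheme carries meaning
= 2 morphemes


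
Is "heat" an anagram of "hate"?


Word 1: "hate" → sorted: aeht
Word 2: "heat" → sorted: aeht
Same letters? aeht == aeht
Anagram = Yes


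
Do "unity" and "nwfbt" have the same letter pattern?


Pattern of "unity": [0, 1, 2, 3, 4]
Pattern of "nwfbt": [0, 1, 2, 3, 4]
Patterns match
Same pattern = Yes


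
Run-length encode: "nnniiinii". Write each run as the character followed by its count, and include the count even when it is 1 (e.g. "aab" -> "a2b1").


String: "nnniiinii"
Scanning for consecutive runs:
  'n' x 3
  'i' x 3
  'n' x 1
  'i' x 2
RLE = "n3i3n1i2"


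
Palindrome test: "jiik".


Word: "jiik"
Reversed: "kiij"
Forward == Backward? jiik != kiij
Palindrome = No


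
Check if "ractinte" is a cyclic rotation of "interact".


Word: "interact", Candidate: "ractinte"
Method: check if candidate is substring of word+word
"interactinteract" contains "ractinte"? Yes
Is rotation = Yes


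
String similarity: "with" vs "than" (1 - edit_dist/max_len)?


Word 1: "with" (length 4)
Word 2: "than" (length 4)
One optimal edit sequence:
  1. substitute 'w' -> 't'  (+1)
  2. substitute 'i' -> 'h'  (+1)
  3. substitute 't' -> 'a'  (+1)
  4. substitute 'h' -> 'n'  (+1)
Edit distance = 4
Max length = max(4, 4) = 4
Similarity = 1 - 4/4
= 0.0000


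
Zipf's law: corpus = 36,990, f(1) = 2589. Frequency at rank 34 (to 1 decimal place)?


Zipf's law: f(r) = f(1) / r
f(1) = 2589
f(34) = 2589 / 34
= 76.1 occurrences


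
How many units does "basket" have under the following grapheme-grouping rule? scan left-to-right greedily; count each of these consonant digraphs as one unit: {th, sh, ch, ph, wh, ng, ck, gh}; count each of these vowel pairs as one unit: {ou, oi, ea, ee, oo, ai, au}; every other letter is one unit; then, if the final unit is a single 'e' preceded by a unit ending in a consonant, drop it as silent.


Word: "basket" (6 letters)
Left-to-right scan:
  1. 'b' (letter)
  2. 'a' (letter)
  3. 's' (letter)
  4. 'k' (letter)
  5. 'e' (letter)
  6. 't' (letter)
Units from scan: 6
Sound units = 6 units


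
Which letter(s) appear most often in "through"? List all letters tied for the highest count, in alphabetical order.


Word: "through"
Letter counts:
  'g': 1
  'h': 2
  'o': 1
  'r': 1
  't': 1
  'u': 1
Maximum count = 2
Most frequent = 'h' (2 times each)


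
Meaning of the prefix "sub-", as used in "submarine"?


Prefix: sub-
Example: submarine (sub- + marine)
Meaning = under / below


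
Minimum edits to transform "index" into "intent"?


Word 1: "index" (length 5)
Word 2: "intent" (length 6)
One optimal edit sequence (insert/delete/substitute each cost 1):
  1. keep 'i'
  2. keep 'n'
  3. substitute 'd' -> 't'  (+1)
  4. keep 'e'
  5. insert 'n'  (+1)
  6. substitute 'x' -> 't'  (+1)
Total edit operations: 3
Edit distance = 3


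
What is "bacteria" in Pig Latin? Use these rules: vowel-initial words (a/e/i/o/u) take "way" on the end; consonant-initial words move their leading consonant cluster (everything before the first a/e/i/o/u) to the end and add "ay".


Word: "bacteria"
Starts with consonant(s) → move to end, add 'ay'
Consonant cluster: "b"
Pig Latin = "acteriabay"


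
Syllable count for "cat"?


Word: "cat"
Syllable breakdown: cat
Counting: 1 part
= 1 syllable


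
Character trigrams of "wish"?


Word: "wish" (length 4)
Number of trigrams = 4 - 3 + 1 = 2
  Position 0: "wis"
  Position 1: "ish"
Trigrams = "wis", "ish"


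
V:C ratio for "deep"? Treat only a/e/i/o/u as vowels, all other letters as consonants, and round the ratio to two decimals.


Word: "deep"
Vowels (a,e,i,o,u): 2
Consonants: 2
Ratio = 2/2
= 1.00


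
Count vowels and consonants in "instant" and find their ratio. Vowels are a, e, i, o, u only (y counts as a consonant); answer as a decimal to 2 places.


Word: "instant"
Vowels (a,e,i,o,u): 2
Consonants: 5
Ratio = 2/5
= 0.40


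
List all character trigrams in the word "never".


Word: "never" (length 5)
Number of trigrams = 5 - 3 + 1 = 3
  Position 0: "nev"
  Position 1: "eve"
  Position 2: "ver"
Trigrams = "nev", "eve", "ver"


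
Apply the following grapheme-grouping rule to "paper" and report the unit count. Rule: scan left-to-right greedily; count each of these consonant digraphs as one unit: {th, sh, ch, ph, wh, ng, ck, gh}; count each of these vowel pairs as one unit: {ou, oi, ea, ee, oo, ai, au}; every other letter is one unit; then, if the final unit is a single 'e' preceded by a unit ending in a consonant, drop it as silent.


Word: "paper" (5 letters)
Left-to-right scan:
  1. 'p' (letter)
  2. 'a' (letter)
  3. 'p' (letter)
  4. 'e' (letter)
  5. 'r' (letter)
Units from scan: 5
Sound units = 5 units


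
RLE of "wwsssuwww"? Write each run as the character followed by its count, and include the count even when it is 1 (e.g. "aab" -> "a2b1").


String: "wwsssuwww"
Scanning for consecutive runs:
  'w' x 2
  's' x 3
  'u' x 1
  'w' x 3
RLE = "w2s3u1w3"


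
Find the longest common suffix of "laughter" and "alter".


Word 1: "laughter"
Word 2: "alter"
Comparing from end:
  Pos -1: 'r' == 'r'
  Pos -2: 'e' == 'e'
  Pos -3: 't' == 't'
  Pos -4: 'h' != 'l' (stop)
LCS = "ter" (length 3)


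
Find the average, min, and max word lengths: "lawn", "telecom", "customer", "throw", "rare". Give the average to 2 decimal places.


Lengths: "lawn"=4, "telecom"=7, "customer"=8, "throw"=5, "rare"=4
Sum = 28, Count = 5
Average = 28/5 = 5.60
= avg=5.60, min=4, max=8


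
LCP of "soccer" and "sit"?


Word 1: "soccer"
Word 2: "sit"
Comparing from start:
  Pos 0: 's' == 's'
  Pos 1: 'o' != 'i' (stop)
LCP = "s" (length 1)


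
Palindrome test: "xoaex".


Word: "xoaex"
Reversed: "xeaox"
Forward == Backward? xoaex != xeaox
Palindrome = No


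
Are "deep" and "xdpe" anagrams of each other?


Word 1: "deep" → sorted: deep
Word 2: "xdpe" → sorted: depx
Same letters? deep != depx
Anagram = No


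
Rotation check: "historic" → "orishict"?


Word: "historic", Candidate: "orishict"
Method: check if candidate is substring of word+word
"historichistoric" contains "orishict"? No
Is rotation = No


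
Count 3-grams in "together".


Word: "together" (length 8)
Number of 3-grams = length - 3 + 1 = 8 - 3 + 1
= 6


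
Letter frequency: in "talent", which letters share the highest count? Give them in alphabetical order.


Word: "talent"
Letter counts:
  'a': 1
  'e': 1
  'l': 1
  'n': 1
  't': 2
Maximum count = 2
Most frequent = 't' (2 times each)


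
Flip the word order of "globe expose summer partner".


Original: "globe expose summer partner"
Words (1..n): globe | expose | summer | partner
Reversed (n..1): partner | summer | expose | globe
Result = "partner summer expose globe"


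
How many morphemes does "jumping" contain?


Word: "jumping"
Morphemes: jump / -ing
Each morpheme carries meaning
= 2 morphemes


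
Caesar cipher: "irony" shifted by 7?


Word: "irony"
Shift: 7
Each letter → (letter + shift) mod 26:
  'i' (8) + 7 = 15 → 'p'
  'r' (17) + 7 = 24 → 'y'
  'o' (14) + 7 = 21 → 'v'
  'n' (13) + 7 = 20 → 'u'
  'y' (24) + 7 = 5 → 'f'
Result = "pyvuf"


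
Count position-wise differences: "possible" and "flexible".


Comparing character by character (same length = 8):
  Pos 0: 'p' vs 'f' !=
  Pos 1: 'o' vs 'l' !=
  Pos 2: 's' vs 'e' !=
  Pos 3: 's' vs 'x' !=
  Pos 4: 'i' vs 'i' =
  Pos 5: 'b' vs 'b' =
  Pos 6: 'l' vs 'l' =
  Pos 7: 'e' vs 'e' =
Hamming distance = 4


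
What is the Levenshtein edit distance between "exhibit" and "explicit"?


Word 1: "exhibit" (length 7)
Word 2: "explicit" (length 8)
One optimal edit sequence (insert/delete/substitute each cost 1):
  1. keep 'e'
  2. keep 'x'
  3. insert 'p'  (+1)
  4. substitute 'h' -> 'l'  (+1)
  5. keep 'i'
  6. substitute 'b' -> 'c'  (+1)
  7. keep 'i'
  8. keep 't'
Total edit operations: 3
Edit distance = 3


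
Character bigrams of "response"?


Word: "response" (length 8)
Number of bigrams = 8 - 2 + 1 = 7
  Position 0: "re"
  Position 1: "es"
  Position 2: "sp"
  Position 3: "po"
  Position 4: "on"
  Position 5: "ns"
  Position 6: "se"
Bigrams = "re", "es", "sp", "po", "on", "ns", "se"


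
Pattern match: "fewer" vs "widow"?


Pattern of "fewer": [0, 1, 2, 1, 3]
Pattern of "widow": [0, 1, 2, 3, 0]
Patterns do not match
Same pattern = No


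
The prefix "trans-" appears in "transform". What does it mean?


Prefix: trans-
Example: transform (trans- + form)
Meaning = across


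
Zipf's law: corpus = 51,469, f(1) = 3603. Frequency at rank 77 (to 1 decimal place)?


Zipf's law: f(r) = f(1) / r
f(1) = 3603
f(77) = 3603 / 77
= 46.8 occurrences


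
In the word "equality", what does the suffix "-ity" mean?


Suffix: -ity
Example: equality (equal + -ity)
Meaning = quality of


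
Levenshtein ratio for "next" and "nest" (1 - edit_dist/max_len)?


Word 1: "next" (length 4)
Word 2: "nest" (length 4)
One optimal edit sequence:
  1. keep 'n'
  2. keep 'e'
  3. substitute 'x' -> 's'  (+1)
  4. keep 't'
Edit distance = 1
Max length = max(4, 4) = 4
Similarity = 1 - 1/4
= 0.7500


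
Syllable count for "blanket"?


Word: "blanket"
Syllable breakdown: blan | ket
Counting: 2 parts
= 2 syllables


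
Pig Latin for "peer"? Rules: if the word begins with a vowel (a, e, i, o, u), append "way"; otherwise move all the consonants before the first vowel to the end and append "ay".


Word: "peer"
Starts with consonant(s) → move to end, add 'ay'
Consonant cluster: "p"
Pig Latin = "eerpay"


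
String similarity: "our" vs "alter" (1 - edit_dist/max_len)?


Word 1: "our" (length 3)
Word 2: "alter" (length 5)
One optimal edit sequence:
  1. insert 'a'  (+1)
  2. insert 'l'  (+1)
  3. substitute 'o' -> 't'  (+1)
  4. substitute 'u' -> 'e'  (+1)
  5. keep 'r'
Edit distance = 4
Max length = max(3, 5) = 5
Similarity = 1 - 4/5
= 0.2000


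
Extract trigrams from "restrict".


Word: "restrict" (length 8)
Number of trigrams = 8 - 3 + 1 = 6
  Position 0: "res"
  Position 1: "est"
  Position 2: "str"
  Position 3: "tri"
  Position 4: "ric"
  Position 5: "ict"
Trigrams = "res", "est", "str", "tri", "ric", "ict"


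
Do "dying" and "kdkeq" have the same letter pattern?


Pattern of "dying": [0, 1, 2, 3, 4]
Pattern of "kdkeq": [0, 1, 0, 2, 3]
Patterns do not match
Same pattern = No


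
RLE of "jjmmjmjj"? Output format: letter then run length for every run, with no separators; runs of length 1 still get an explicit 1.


String: "jjmmjmjj"
Scanning for consecutive runs:
  'j' x 2
  'm' x 2
  'j' x 1
  'm' x 1
  'j' x 2
RLE = "j2m2j1m1j2"


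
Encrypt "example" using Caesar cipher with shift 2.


Word: "example"
Shift: 2
Each letter → (letter + shift) mod 26:
  'e' (4) + 2 = 6 → 'g'
  'x' (23) + 2 = 25 → 'z'
  'a' (0) + 2 = 2 → 'c'
  'm' (12) + 2 = 14 → 'o'
  'p' (15) + 2 = 17 → 'r'
  'l' (11) + 2 = 13 → 'n'
  'e' (4) + 2 = 6 → 'g'
Result = "gzcorng"


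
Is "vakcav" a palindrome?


Word: "vakcav"
Reversed: "vackav"
Forward == Backward? vakcav != vackav
Palindrome = No


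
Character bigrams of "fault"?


Word: "fault" (length 5)
Number of bigrams = 5 - 2 + 1 = 4
  Position 0: "fa"
  Position 1: "au"
  Position 2: "ul"
  Position 3: "lt"
Bigrams = "fa", "au", "ul", "lt"


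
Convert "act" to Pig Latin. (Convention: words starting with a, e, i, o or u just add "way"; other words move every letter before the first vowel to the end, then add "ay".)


Word: "act"
Starts with vowel → add 'way'
Pig Latin = "actway"


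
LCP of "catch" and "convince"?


Word 1: "catch"
Word 2: "convince"
Comparing from start:
  Pos 0: 'c' == 'c'
  Pos 1: 'a' != 'o' (stop)
LCP = "c" (length 1)


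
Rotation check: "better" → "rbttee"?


Word: "better", Candidate: "rbttee"
Method: check if candidate is substring of word+word
"betterbetter" contains "rbttee"? No
Is rotation = No


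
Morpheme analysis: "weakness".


Word: "weakness"
Morphemes: weak | -ness
Each morpheme carries meaning
= 2 morphemes


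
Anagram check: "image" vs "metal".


Word 1: "image" → sorted: aegim
Word 2: "metal" → sorted: aelmt
Same letters? aegim != aelmt
Anagram = No


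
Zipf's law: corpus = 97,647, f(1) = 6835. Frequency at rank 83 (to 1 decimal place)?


Zipf's law: f(r) = f(1) / r
f(1) = 6835
f(83) = 6835 / 83
= 82.3 occurrences


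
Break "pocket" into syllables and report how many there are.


Word: "pocket"
Syllable breakdown: pock · et
Counting: 2 parts
= 2 syllables


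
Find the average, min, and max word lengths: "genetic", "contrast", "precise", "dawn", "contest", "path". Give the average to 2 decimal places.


Lengths: "genetic"=7, "contrast"=8, "precise"=7, "dawn"=4, "contest"=7, "path"=4
Sum = 37, Count = 6
Average = 37/6 = 6.17
= avg=6.17, min=4, max=8


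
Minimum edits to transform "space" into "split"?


Word 1: "space" (length 5)
Word 2: "split" (length 5)
One optimal edit sequence (insert/delete/substitute each cost 1):
  1. keep 's'
  2. keep 'p'
  3. substitute 'a' -> 'l'  (+1)
  4. substitute 'c' -> 'i'  (+1)
  5. substitute 'e' -> 't'  (+1)
Total edit operations: 3
Edit distance = 3


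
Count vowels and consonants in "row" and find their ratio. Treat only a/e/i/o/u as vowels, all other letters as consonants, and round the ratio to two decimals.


Word: "row"
Vowels (a,e,i,o,u): 1
Consonants: 2
Ratio = 1/2
= 0.50
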